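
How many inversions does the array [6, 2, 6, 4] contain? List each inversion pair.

Finding inversions in [6, 2, 6, 4]:

(0, 1): arr[0]=6 > arr[1]=2
(0, 3): arr[0]=6 > arr[3]=4
(2, 3): arr[2]=6 > arr[3]=4

Total inversions: 3

The array has 3 inversion(s): (0,1), (0,3), (2,3). Each pair (i,j) satisfies i < j and arr[i] > arr[j].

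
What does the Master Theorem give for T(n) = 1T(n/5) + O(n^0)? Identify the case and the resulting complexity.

Master Theorem for T(n) = 1T(n/5) + O(n^0):

a = 1, b = 5, c = 0
log_b(a) = log_5(1) = 0.0000

Case 2: c = 0 = log_5(1) = 0.0000
T(n) = O(n^0 log n) = O(log n)

For T(n) = 1T(n/5) + O(n^0): log_5(1) = 0.0000. This is Case 2 of the Master Theorem (c = log_b(a), equal work at all levels), giving O(log n).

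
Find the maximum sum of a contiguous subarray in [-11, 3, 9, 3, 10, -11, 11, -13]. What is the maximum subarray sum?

Using Kadane's algorithm on [-11, 3, 9, 3, 10, -11, 11, -13]:

Scanning through the array:
Position 1 (value 3): max_ending_here = 3, max_so_far = 3
Position 2 (value 9): max_ending_here = 12, max_so_far = 12
Position 3 (value 3): max_ending_here = 15, max_so_far = 15
Position 4 (value 10): max_ending_here = 25, max_so_far = 25
Position 5 (value -11): max_ending_here = 14, max_so_far = 25
Position 6 (value 11): max_ending_here = 25, max_so_far = 25
Position 7 (value -13): max_ending_here = 12, max_so_far = 25

Maximum subarray: [3, 9, 3, 10]
Maximum sum: 25

The maximum subarray is [3, 9, 3, 10] with sum 25. This subarray runs from index 1 to index 4.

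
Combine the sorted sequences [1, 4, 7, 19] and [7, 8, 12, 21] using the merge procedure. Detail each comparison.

Merging process:

Compare 1 vs 7: take 1 from left. Merged: [1]
Compare 4 vs 7: take 4 from left. Merged: [1, 4]
Compare 7 vs 7: take 7 from left. Merged: [1, 4, 7]
Compare 19 vs 7: take 7 from right. Merged: [1, 4, 7, 7]
Compare 19 vs 8: take 8 from right. Merged: [1, 4, 7, 7, 8]
Compare 19 vs 12: take 12 from right. Merged: [1, 4, 7, 7, 8, 12]
Compare 19 vs 21: take 19 from left. Merged: [1, 4, 7, 7, 8, 12, 19]
Append remaining from right: [21]. Merged: [1, 4, 7, 7, 8, 12, 19, 21]

Final merged array: [1, 4, 7, 7, 8, 12, 19, 21]
Total comparisons: 7

The merged array is [1, 4, 7, 7, 8, 12, 19, 21], requiring 7 comparisons. The merge step runs in O(n) time where n is the total number of elements.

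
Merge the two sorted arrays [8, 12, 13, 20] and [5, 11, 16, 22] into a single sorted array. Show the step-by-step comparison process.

Merging process:

Compare 8 vs 5: take 5 from right. Merged: [5]
Compare 8 vs 11: take 8 from left. Merged: [5, 8]
Compare 12 vs 11: take 11 from right. Merged: [5, 8, 11]
Compare 12 vs 16: take 12 from left. Merged: [5, 8, 11, 12]
Compare 13 vs 16: take 13 from left. Merged: [5, 8, 11, 12, 13]
Compare 20 vs 16: take 16 from right. Merged: [5, 8, 11, 12, 13, 16]
Compare 20 vs 22: take 20 from left. Merged: [5, 8, 11, 12, 13, 16, 20]
Append remaining from right: [22]. Merged: [5, 8, 11, 12, 13, 16, 20, 22]

Final merged array: [5, 8, 11, 12, 13, 16, 20, 22]
Total comparisons: 7

The merged array is [5, 8, 11, 12, 13, 16, 20, 22], requiring 7 comparisons. The merge step runs in O(n) time where n is the total number of elements.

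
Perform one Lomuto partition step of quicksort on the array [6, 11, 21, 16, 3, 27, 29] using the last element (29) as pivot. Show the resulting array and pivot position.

Lomuto partition with pivot = 29:

Initial array: [6, 11, 21, 16, 3, 27, 29]

arr[0]=6 <= 29: swap with position 0, array becomes [6, 11, 21, 16, 3, 27, 29]
arr[1]=11 <= 29: swap with position 1, array becomes [6, 11, 21, 16, 3, 27, 29]
arr[2]=21 <= 29: swap with position 2, array becomes [6, 11, 21, 16, 3, 27, 29]
arr[3]=16 <= 29: swap with position 3, array becomes [6, 11, 21, 16, 3, 27, 29]
arr[4]=3 <= 29: swap with position 4, array becomes [6, 11, 21, 16, 3, 27, 29]
arr[5]=27 <= 29: swap with position 5, array becomes [6, 11, 21, 16, 3, 27, 29]

Place pivot at position 6: [6, 11, 21, 16, 3, 27, 29]
Pivot position: 6

After partitioning with pivot 29, the array becomes [6, 11, 21, 16, 3, 27, 29]. The pivot is placed at index 6. All elements to the left of the pivot are <= 29, and all elements to the right are > 29.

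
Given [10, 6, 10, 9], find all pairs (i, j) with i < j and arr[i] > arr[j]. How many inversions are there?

Finding inversions in [10, 6, 10, 9]:

(0, 1): arr[0]=10 > arr[1]=6
(0, 3): arr[0]=10 > arr[3]=9
(2, 3): arr[2]=10 > arr[3]=9

Total inversions: 3

The array has 3 inversion(s): (0,1), (0,3), (2,3). Each pair (i,j) satisfies i < j and arr[i] > arr[j].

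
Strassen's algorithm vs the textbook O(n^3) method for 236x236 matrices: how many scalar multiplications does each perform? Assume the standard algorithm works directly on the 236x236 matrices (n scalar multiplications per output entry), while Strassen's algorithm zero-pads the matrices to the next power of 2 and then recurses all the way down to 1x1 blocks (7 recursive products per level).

Matrix multiplication for 236x236 matrices:

Strassen's algorithm requires power-of-2 dimensions. Pad 236x236 to 256x256 (next power of 2).

Standard algorithm: 236^3 = 13144256 multiplications
Strassen's algorithm: 7^(log2(256)) = 7^8 = 5764801 multiplications
Savings: 13144256 - 5764801 = 7379455 multiplications

Standard: 13144256 multiplications (236^3). Strassen: 5764801 multiplications (7^8, after padding to 256x256). Strassen reduces 8 recursive multiplications to 7 at each level.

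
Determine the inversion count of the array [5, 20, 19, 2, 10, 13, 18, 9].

Finding inversions in [5, 20, 19, 2, 10, 13, 18, 9]:

(0, 3): arr[0]=5 > arr[3]=2
(1, 2): arr[1]=20 > arr[2]=19
(1, 3): arr[1]=20 > arr[3]=2
(1, 4): arr[1]=20 > arr[4]=10
(1, 5): arr[1]=20 > arr[5]=13
(1, 6): arr[1]=20 > arr[6]=18
(1, 7): arr[1]=20 > arr[7]=9
(2, 3): arr[2]=19 > arr[3]=2
(2, 4): arr[2]=19 > arr[4]=10
(2, 5): arr[2]=19 > arr[5]=13
(2, 6): arr[2]=19 > arr[6]=18
(2, 7): arr[2]=19 > arr[7]=9
(4, 7): arr[4]=10 > arr[7]=9
(5, 7): arr[5]=13 > arr[7]=9
(6, 7): arr[6]=18 > arr[7]=9

Total inversions: 15

The array has 15 inversion(s): (0,3), (1,2), (1,3), (1,4), (1,5), (1,6), (1,7), (2,3), (2,4), (2,5), (2,6), (2,7), (4,7), (5,7), (6,7). Each pair (i,j) satisfies i < j and arr[i] > arr[j].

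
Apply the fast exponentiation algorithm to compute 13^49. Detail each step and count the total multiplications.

Computing 13^49 by squaring (build up from 13^1; each line after the first costs one multiplication):

13^1 = 13
13^2 = (13^1)^2 = 13^2 = 169
13^3 = 13 * 13^2 = 13 * 169 = 2197
13^6 = (13^3)^2 = 2197^2 = 4826809
13^12 = (13^6)^2 = 4826809^2 = 23298085122481
13^24 = (13^12)^2 = 23298085122481^2 = 542800770374370512771595361
13^48 = (13^24)^2 = 542800770374370512771595361^2 = 294632676319010105335586872991323185304149065116720321
13^49 = 13 * 13^48 = 13 * 294632676319010105335586872991323185304149065116720321 = 3830224792147131369362629348887201408953937846517364173

Result: 3830224792147131369362629348887201408953937846517364173
Multiplications needed: 7 (7 lines after 13^1)

13^49 = 3830224792147131369362629348887201408953937846517364173. Using exponentiation by squaring, this requires 7 multiplications. The key idea: if the exponent is even, square the half-power; if odd, multiply by the base once.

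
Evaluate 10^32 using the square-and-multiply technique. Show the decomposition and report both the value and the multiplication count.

Computing 10^32 by squaring (build up from 10^1; each line after the first costs one multiplication):

10^1 = 10
10^2 = (10^1)^2 = 10^2 = 100
10^4 = (10^2)^2 = 100^2 = 10000
10^8 = (10^4)^2 = 10000^2 = 100000000
10^16 = (10^8)^2 = 100000000^2 = 10000000000000000
10^32 = (10^16)^2 = 10000000000000000^2 = 100000000000000000000000000000000

Result: 100000000000000000000000000000000
Multiplications needed: 5 (5 lines after 10^1)

10^32 = 100000000000000000000000000000000. Using exponentiation by squaring, this requires 5 multiplications. The key idea: if the exponent is even, square the half-power; if odd, multiply by the base once.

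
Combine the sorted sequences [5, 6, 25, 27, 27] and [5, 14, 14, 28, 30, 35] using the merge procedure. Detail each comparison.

Merging process:

Compare 5 vs 5: take 5 from left. Merged: [5]
Compare 6 vs 5: take 5 from right. Merged: [5, 5]
Compare 6 vs 14: take 6 from left. Merged: [5, 5, 6]
Compare 25 vs 14: take 14 from right. Merged: [5, 5, 6, 14]
Compare 25 vs 14: take 14 from right. Merged: [5, 5, 6, 14, 14]
Compare 25 vs 28: take 25 from left. Merged: [5, 5, 6, 14, 14, 25]
Compare 27 vs 28: take 27 from left. Merged: [5, 5, 6, 14, 14, 25, 27]
Compare 27 vs 28: take 27 from left. Merged: [5, 5, 6, 14, 14, 25, 27, 27]
Append remaining from right: [28, 30, 35]. Merged: [5, 5, 6, 14, 14, 25, 27, 27, 28, 30, 35]

Final merged array: [5, 5, 6, 14, 14, 25, 27, 27, 28, 30, 35]
Total comparisons: 8

The merged array is [5, 5, 6, 14, 14, 25, 27, 27, 28, 30, 35], requiring 8 comparisons. The merge step runs in O(n) time where n is the total number of elements.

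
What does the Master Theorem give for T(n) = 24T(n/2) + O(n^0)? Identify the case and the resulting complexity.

Master Theorem for T(n) = 24T(n/2) + O(n^0):

a = 24, b = 2, c = 0
log_b(a) = log_2(24) = 4.5850

Case 1: c = 0 < log_2(24) = 4.5850
T(n) = O(n^(log_2 24))

For T(n) = 24T(n/2) + O(n^0): log_2(24) = 4.5850. This is Case 1 of the Master Theorem (c < log_b(a), work dominated by leaves), giving O(n^(log_2 24)).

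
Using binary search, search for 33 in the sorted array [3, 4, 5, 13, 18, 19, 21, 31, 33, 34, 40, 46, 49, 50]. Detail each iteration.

Binary search for 33 in [3, 4, 5, 13, 18, 19, 21, 31, 33, 34, 40, 46, 49, 50]:

lo=0, hi=13, mid=6, arr[mid]=21 -> 21 < 33, search right half
lo=7, hi=13, mid=10, arr[mid]=40 -> 40 > 33, search left half
lo=7, hi=9, mid=8, arr[mid]=33 -> Found target at index 8!

Binary search finds 33 at index 8 after 3 comparisons. The search repeatedly halves the search space by comparing with the middle element.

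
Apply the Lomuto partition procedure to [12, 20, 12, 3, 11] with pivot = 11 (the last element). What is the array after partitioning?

Lomuto partition with pivot = 11:

Initial array: [12, 20, 12, 3, 11]

arr[0]=12 > 11: no swap
arr[1]=20 > 11: no swap
arr[2]=12 > 11: no swap
arr[3]=3 <= 11: swap with position 0, array becomes [3, 20, 12, 12, 11]

Place pivot at position 1: [3, 11, 12, 12, 20]
Pivot position: 1

After partitioning with pivot 11, the array becomes [3, 11, 12, 12, 20]. The pivot is placed at index 1. All elements to the left of the pivot are <= 11, and all elements to the right are > 11.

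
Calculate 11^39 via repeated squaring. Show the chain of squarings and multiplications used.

Computing 11^39 by squaring (build up from 11^1; each line after the first costs one multiplication):

11^1 = 11
11^2 = (11^1)^2 = 11^2 = 121
11^4 = (11^2)^2 = 121^2 = 14641
11^8 = (11^4)^2 = 14641^2 = 214358881
11^9 = 11 * 11^8 = 11 * 214358881 = 2357947691
11^18 = (11^9)^2 = 2357947691^2 = 5559917313492231481
11^19 = 11 * 11^18 = 11 * 5559917313492231481 = 61159090448414546291
11^38 = (11^19)^2 = 61159090448414546291^2 = 3740434344477351388916475705363381856681
11^39 = 11 * 11^38 = 11 * 3740434344477351388916475705363381856681 = 41144777789250865278081232758997200423491

Result: 41144777789250865278081232758997200423491
Multiplications needed: 8 (8 lines after 11^1)

11^39 = 41144777789250865278081232758997200423491. Using exponentiation by squaring, this requires 8 multiplications. The key idea: if the exponent is even, square the half-power; if odd, multiply by the base once.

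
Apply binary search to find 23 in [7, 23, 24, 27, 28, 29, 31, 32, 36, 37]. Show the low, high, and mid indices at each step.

Binary search for 23 in [7, 23, 24, 27, 28, 29, 31, 32, 36, 37]:

lo=0, hi=9, mid=4, arr[mid]=28 -> 28 > 23, search left half
lo=0, hi=3, mid=1, arr[mid]=23 -> Found target at index 1!

Binary search finds 23 at index 1 after 2 comparisons. The search repeatedly halves the search space by comparing with the middle element.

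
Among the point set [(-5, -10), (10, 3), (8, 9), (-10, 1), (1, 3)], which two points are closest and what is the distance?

Computing all pairwise distances among 5 points:

d((-5, -10), (10, 3)) = 19.8494
d((-5, -10), (8, 9)) = 23.0217
d((-5, -10), (-10, 1)) = 12.083
d((-5, -10), (1, 3)) = 14.3178
d((10, 3), (8, 9)) = 6.3246 <-- minimum
d((10, 3), (-10, 1)) = 20.0998
d((10, 3), (1, 3)) = 9.0
d((8, 9), (-10, 1)) = 19.6977
d((8, 9), (1, 3)) = 9.2195
d((-10, 1), (1, 3)) = 11.1803

Closest pair: (10, 3) and (8, 9) with distance 6.3246

The closest pair is (10, 3) and (8, 9) with Euclidean distance 6.3246. For 5 points, brute-force pairwise comparison is shown above. For large n, the divide-and-conquer algorithm (sort by x, recurse on halves, check the dividing strip) achieves O(n log n).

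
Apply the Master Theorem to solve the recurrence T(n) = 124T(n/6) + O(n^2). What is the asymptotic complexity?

Master Theorem for T(n) = 124T(n/6) + O(n^2):

a = 124, b = 6, c = 2
log_b(a) = log_6(124) = 2.6903

Case 1: c = 2 < log_6(124) = 2.6903
T(n) = O(n^(log_6 124))

For T(n) = 124T(n/6) + O(n^2): log_6(124) = 2.6903. This is Case 1 of the Master Theorem (c < log_b(a), work dominated by leaves), giving O(n^(log_6 124)).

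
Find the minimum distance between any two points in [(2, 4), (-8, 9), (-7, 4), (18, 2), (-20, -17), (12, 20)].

Computing all pairwise distances among 6 points:

d((2, 4), (-8, 9)) = 11.1803
d((2, 4), (-7, 4)) = 9.0
d((2, 4), (18, 2)) = 16.1245
d((2, 4), (-20, -17)) = 30.4138
d((2, 4), (12, 20)) = 18.868
d((-8, 9), (-7, 4)) = 5.099 <-- minimum
d((-8, 9), (18, 2)) = 26.9258
d((-8, 9), (-20, -17)) = 28.6356
d((-8, 9), (12, 20)) = 22.8254
d((-7, 4), (18, 2)) = 25.0799
d((-7, 4), (-20, -17)) = 24.6982
d((-7, 4), (12, 20)) = 24.8395
d((18, 2), (-20, -17)) = 42.4853
d((18, 2), (12, 20)) = 18.9737
d((-20, -17), (12, 20)) = 48.9183

Closest pair: (-8, 9) and (-7, 4) with distance 5.099

The closest pair is (-8, 9) and (-7, 4) with Euclidean distance 5.099. For 6 points, brute-force pairwise comparison is shown above. For large n, the divide-and-conquer algorithm (sort by x, recurse on halves, check the dividing strip) achieves O(n log n).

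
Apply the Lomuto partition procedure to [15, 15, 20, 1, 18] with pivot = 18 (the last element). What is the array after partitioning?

Lomuto partition with pivot = 18:

Initial array: [15, 15, 20, 1, 18]

arr[0]=15 <= 18: swap with position 0, array becomes [15, 15, 20, 1, 18]
arr[1]=15 <= 18: swap with position 1, array becomes [15, 15, 20, 1, 18]
arr[2]=20 > 18: no swap
arr[3]=1 <= 18: swap with position 2, array becomes [15, 15, 1, 20, 18]

Place pivot at position 3: [15, 15, 1, 18, 20]
Pivot position: 3

After partitioning with pivot 18, the array becomes [15, 15, 1, 18, 20]. The pivot is placed at index 3. All elements to the left of the pivot are <= 18, and all elements to the right are > 18.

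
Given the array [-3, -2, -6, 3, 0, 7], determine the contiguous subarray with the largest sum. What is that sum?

Using Kadane's algorithm on [-3, -2, -6, 3, 0, 7]:

Scanning through the array:
Position 1 (value -2): max_ending_here = -2, max_so_far = -2
Position 2 (value -6): max_ending_here = -6, max_so_far = -2
Position 3 (value 3): max_ending_here = 3, max_so_far = 3
Position 4 (value 0): max_ending_here = 3, max_so_far = 3
Position 5 (value 7): max_ending_here = 10, max_so_far = 10

Maximum subarray: [3, 0, 7]
Maximum sum: 10

The maximum subarray is [3, 0, 7] with sum 10. This subarray runs from index 3 to index 5.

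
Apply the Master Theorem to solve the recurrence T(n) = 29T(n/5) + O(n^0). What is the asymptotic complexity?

Master Theorem for T(n) = 29T(n/5) + O(n^0):

a = 29, b = 5, c = 0
log_b(a) = log_5(29) = 2.0922

Case 1: c = 0 < log_5(29) = 2.0922
T(n) = O(n^(log_5 29))

For T(n) = 29T(n/5) + O(n^0): log_5(29) = 2.0922. This is Case 1 of the Master Theorem (c < log_b(a), work dominated by leaves), giving O(n^(log_5 29)).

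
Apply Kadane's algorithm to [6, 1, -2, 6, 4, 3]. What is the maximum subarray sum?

Using Kadane's algorithm on [6, 1, -2, 6, 4, 3]:

Scanning through the array:
Position 1 (value 1): max_ending_here = 7, max_so_far = 7
Position 2 (value -2): max_ending_here = 5, max_so_far = 7
Position 3 (value 6): max_ending_here = 11, max_so_far = 11
Position 4 (value 4): max_ending_here = 15, max_so_far = 15
Position 5 (value 3): max_ending_here = 18, max_so_far = 18

Maximum subarray: [6, 1, -2, 6, 4, 3]
Maximum sum: 18

The maximum subarray is [6, 1, -2, 6, 4, 3] with sum 18. This subarray runs from index 0 to index 5.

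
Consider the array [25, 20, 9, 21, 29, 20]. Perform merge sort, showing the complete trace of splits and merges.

Merge sort trace:

Split: [25, 20, 9, 21, 29, 20] -> [25, 20, 9] and [21, 29, 20]
  Split: [25, 20, 9] -> [25] and [20, 9]
    Split: [20, 9] -> [20] and [9]
    Merge: [20] + [9] -> [9, 20]
  Merge: [25] + [9, 20] -> [9, 20, 25]
  Split: [21, 29, 20] -> [21] and [29, 20]
    Split: [29, 20] -> [29] and [20]
    Merge: [29] + [20] -> [20, 29]
  Merge: [21] + [20, 29] -> [20, 21, 29]
Merge: [9, 20, 25] + [20, 21, 29] -> [9, 20, 20, 21, 25, 29]

Final sorted array: [9, 20, 20, 21, 25, 29]

The merge sort proceeds by recursively splitting the array and merging sorted halves.
After all merges, the sorted array is [9, 20, 20, 21, 25, 29].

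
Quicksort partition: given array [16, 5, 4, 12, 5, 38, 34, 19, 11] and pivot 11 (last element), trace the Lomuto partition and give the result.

Lomuto partition with pivot = 11:

Initial array: [16, 5, 4, 12, 5, 38, 34, 19, 11]

arr[0]=16 > 11: no swap
arr[1]=5 <= 11: swap with position 0, array becomes [5, 16, 4, 12, 5, 38, 34, 19, 11]
arr[2]=4 <= 11: swap with position 1, array becomes [5, 4, 16, 12, 5, 38, 34, 19, 11]
arr[3]=12 > 11: no swap
arr[4]=5 <= 11: swap with position 2, array becomes [5, 4, 5, 12, 16, 38, 34, 19, 11]
arr[5]=38 > 11: no swap
arr[6]=34 > 11: no swap
arr[7]=19 > 11: no swap

Place pivot at position 3: [5, 4, 5, 11, 16, 38, 34, 19, 12]
Pivot position: 3

After partitioning with pivot 11, the array becomes [5, 4, 5, 11, 16, 38, 34, 19, 12]. The pivot is placed at index 3. All elements to the left of the pivot are <= 11, and all elements to the right are > 11.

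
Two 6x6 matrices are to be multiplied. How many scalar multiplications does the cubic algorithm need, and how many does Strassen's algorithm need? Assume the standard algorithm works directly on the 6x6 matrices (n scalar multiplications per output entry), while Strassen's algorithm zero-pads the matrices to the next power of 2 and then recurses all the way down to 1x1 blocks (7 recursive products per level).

Matrix multiplication for 6x6 matrices:

Strassen's algorithm requires power-of-2 dimensions. Pad 6x6 to 8x8 (next power of 2).

Standard algorithm: 6^3 = 216 multiplications
Strassen's algorithm: 7^(log2(8)) = 7^3 = 343 multiplications
Difference: 216 - 343 = -127 (Strassen uses MORE here due to padding overhead — for small or just-over-power-of-2 n, padding can outweigh the per-level savings)

Standard: 216 multiplications (6^3). Strassen: 343 multiplications (7^3, after padding to 8x8). Strassen reduces 8 recursive multiplications to 7 at each level.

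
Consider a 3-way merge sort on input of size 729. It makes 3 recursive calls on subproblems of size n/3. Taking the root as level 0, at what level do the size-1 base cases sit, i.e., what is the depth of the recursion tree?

For divide and conquer with division factor 3:

Problem sizes at each level:
Level 0: 729
Level 1: 243
Level 2: 81
Level 3: 27
Level 4: 9
Level 5: 3
Level 6: 1

The root is level 0 and the size-1 base case is level 6 (the tree spans levels 0 through 6, i.e. 7 levels counting the root), so the depth is the number of divisions: log_3(729) = 6

The recursion tree depth is log_3(729) = 6. At each level, the problem size is divided by 3, so it takes 6 divisions to reduce to a base case of size 1. The algorithm makes 3 recursive calls at each level.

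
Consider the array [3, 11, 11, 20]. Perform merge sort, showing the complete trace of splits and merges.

Merge sort trace:

Split: [3, 11, 11, 20] -> [3, 11] and [11, 20]
  Split: [3, 11] -> [3] and [11]
  Merge: [3] + [11] -> [3, 11]
  Split: [11, 20] -> [11] and [20]
  Merge: [11] + [20] -> [11, 20]
Merge: [3, 11] + [11, 20] -> [3, 11, 11, 20]

Final sorted array: [3, 11, 11, 20]

The merge sort proceeds by recursively splitting the array and merging sorted halves.
After all merges, the sorted array is [3, 11, 11, 20].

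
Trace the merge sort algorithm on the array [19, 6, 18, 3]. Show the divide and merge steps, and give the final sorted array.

Merge sort trace:

Split: [19, 6, 18, 3] -> [19, 6] and [18, 3]
  Split: [19, 6] -> [19] and [6]
  Merge: [19] + [6] -> [6, 19]
  Split: [18, 3] -> [18] and [3]
  Merge: [18] + [3] -> [3, 18]
Merge: [6, 19] + [3, 18] -> [3, 6, 18, 19]

Final sorted array: [3, 6, 18, 19]

The merge sort proceeds by recursively splitting the array and merging sorted halves.
After all merges, the sorted array is [3, 6, 18, 19].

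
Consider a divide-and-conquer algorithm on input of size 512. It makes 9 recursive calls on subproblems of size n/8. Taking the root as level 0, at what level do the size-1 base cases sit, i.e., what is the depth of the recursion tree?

For divide and conquer with division factor 8:

Problem sizes at each level:
Level 0: 512
Level 1: 64
Level 2: 8
Level 3: 1

The root is level 0 and the size-1 base case is level 3 (the tree spans levels 0 through 3, i.e. 4 levels counting the root), so the depth is the number of divisions: log_8(512) = 3

The recursion tree depth is log_8(512) = 3. At each level, the problem size is divided by 8, so it takes 3 divisions to reduce to a base case of size 1. The algorithm makes 9 recursive calls at each level.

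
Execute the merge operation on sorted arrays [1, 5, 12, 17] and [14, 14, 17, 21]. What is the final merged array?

Merging process:

Compare 1 vs 14: take 1 from left. Merged: [1]
Compare 5 vs 14: take 5 from left. Merged: [1, 5]
Compare 12 vs 14: take 12 from left. Merged: [1, 5, 12]
Compare 17 vs 14: take 14 from right. Merged: [1, 5, 12, 14]
Compare 17 vs 14: take 14 from right. Merged: [1, 5, 12, 14, 14]
Compare 17 vs 17: take 17 from left. Merged: [1, 5, 12, 14, 14, 17]
Append remaining from right: [17, 21]. Merged: [1, 5, 12, 14, 14, 17, 17, 21]

Final merged array: [1, 5, 12, 14, 14, 17, 17, 21]
Total comparisons: 6

The merged array is [1, 5, 12, 14, 14, 17, 17, 21], requiring 6 comparisons. The merge step runs in O(n) time where n is the total number of elements.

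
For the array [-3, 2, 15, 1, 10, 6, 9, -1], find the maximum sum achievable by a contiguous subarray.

Using Kadane's algorithm on [-3, 2, 15, 1, 10, 6, 9, -1]:

Scanning through the array:
Position 1 (value 2): max_ending_here = 2, max_so_far = 2
Position 2 (value 15): max_ending_here = 17, max_so_far = 17
Position 3 (value 1): max_ending_here = 18, max_so_far = 18
Position 4 (value 10): max_ending_here = 28, max_so_far = 28
Position 5 (value 6): max_ending_here = 34, max_so_far = 34
Position 6 (value 9): max_ending_here = 43, max_so_far = 43
Position 7 (value -1): max_ending_here = 42, max_so_far = 43

Maximum subarray: [2, 15, 1, 10, 6, 9]
Maximum sum: 43

The maximum subarray is [2, 15, 1, 10, 6, 9] with sum 43. This subarray runs from index 1 to index 6.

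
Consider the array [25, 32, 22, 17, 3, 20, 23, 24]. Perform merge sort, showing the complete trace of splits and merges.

Merge sort trace:

Split: [25, 32, 22, 17, 3, 20, 23, 24] -> [25, 32, 22, 17] and [3, 20, 23, 24]
  Split: [25, 32, 22, 17] -> [25, 32] and [22, 17]
    Split: [25, 32] -> [25] and [32]
    Merge: [25] + [32] -> [25, 32]
    Split: [22, 17] -> [22] and [17]
    Merge: [22] + [17] -> [17, 22]
  Merge: [25, 32] + [17, 22] -> [17, 22, 25, 32]
  Split: [3, 20, 23, 24] -> [3, 20] and [23, 24]
    Split: [3, 20] -> [3] and [20]
    Merge: [3] + [20] -> [3, 20]
    Split: [23, 24] -> [23] and [24]
    Merge: [23] + [24] -> [23, 24]
  Merge: [3, 20] + [23, 24] -> [3, 20, 23, 24]
Merge: [17, 22, 25, 32] + [3, 20, 23, 24] -> [3, 17, 20, 22, 23, 24, 25, 32]

Final sorted array: [3, 17, 20, 22, 23, 24, 25, 32]

The merge sort proceeds by recursively splitting the array and merging sorted halves.
After all merges, the sorted array is [3, 17, 20, 22, 23, 24, 25, 32].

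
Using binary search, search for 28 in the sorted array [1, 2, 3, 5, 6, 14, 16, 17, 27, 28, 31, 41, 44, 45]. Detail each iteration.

Binary search for 28 in [1, 2, 3, 5, 6, 14, 16, 17, 27, 28, 31, 41, 44, 45]:

lo=0, hi=13, mid=6, arr[mid]=16 -> 16 < 28, search right half
lo=7, hi=13, mid=10, arr[mid]=31 -> 31 > 28, search left half
lo=7, hi=9, mid=8, arr[mid]=27 -> 27 < 28, search right half
lo=9, hi=9, mid=9, arr[mid]=28 -> Found target at index 9!

Binary search finds 28 at index 9 after 4 comparisons. The search repeatedly halves the search space by comparing with the middle element.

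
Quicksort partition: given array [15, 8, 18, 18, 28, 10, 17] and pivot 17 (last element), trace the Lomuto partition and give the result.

Lomuto partition with pivot = 17:

Initial array: [15, 8, 18, 18, 28, 10, 17]

arr[0]=15 <= 17: swap with position 0, array becomes [15, 8, 18, 18, 28, 10, 17]
arr[1]=8 <= 17: swap with position 1, array becomes [15, 8, 18, 18, 28, 10, 17]
arr[2]=18 > 17: no swap
arr[3]=18 > 17: no swap
arr[4]=28 > 17: no swap
arr[5]=10 <= 17: swap with position 2, array becomes [15, 8, 10, 18, 28, 18, 17]

Place pivot at position 3: [15, 8, 10, 17, 28, 18, 18]
Pivot position: 3

After partitioning with pivot 17, the array becomes [15, 8, 10, 17, 28, 18, 18]. The pivot is placed at index 3. All elements to the left of the pivot are <= 17, and all elements to the right are > 17.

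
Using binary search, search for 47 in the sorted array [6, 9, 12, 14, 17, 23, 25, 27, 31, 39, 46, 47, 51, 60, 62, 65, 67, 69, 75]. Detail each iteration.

Binary search for 47 in [6, 9, 12, 14, 17, 23, 25, 27, 31, 39, 46, 47, 51, 60, 62, 65, 67, 69, 75]:

lo=0, hi=18, mid=9, arr[mid]=39 -> 39 < 47, search right half
lo=10, hi=18, mid=14, arr[mid]=62 -> 62 > 47, search left half
lo=10, hi=13, mid=11, arr[mid]=47 -> Found target at index 11!

Binary search finds 47 at index 11 after 3 comparisons. The search repeatedly halves the search space by comparing with the middle element.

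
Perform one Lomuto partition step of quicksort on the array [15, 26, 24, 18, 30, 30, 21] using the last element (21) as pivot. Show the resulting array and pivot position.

Lomuto partition with pivot = 21:

Initial array: [15, 26, 24, 18, 30, 30, 21]

arr[0]=15 <= 21: swap with position 0, array becomes [15, 26, 24, 18, 30, 30, 21]
arr[1]=26 > 21: no swap
arr[2]=24 > 21: no swap
arr[3]=18 <= 21: swap with position 1, array becomes [15, 18, 24, 26, 30, 30, 21]
arr[4]=30 > 21: no swap
arr[5]=30 > 21: no swap

Place pivot at position 2: [15, 18, 21, 26, 30, 30, 24]
Pivot position: 2

After partitioning with pivot 21, the array becomes [15, 18, 21, 26, 30, 30, 24]. The pivot is placed at index 2. All elements to the left of the pivot are <= 21, and all elements to the right are > 21.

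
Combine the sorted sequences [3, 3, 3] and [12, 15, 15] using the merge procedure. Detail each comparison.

Merging process:

Compare 3 vs 12: take 3 from left. Merged: [3]
Compare 3 vs 12: take 3 from left. Merged: [3, 3]
Compare 3 vs 12: take 3 from left. Merged: [3, 3, 3]
Append remaining from right: [12, 15, 15]. Merged: [3, 3, 3, 12, 15, 15]

Final merged array: [3, 3, 3, 12, 15, 15]
Total comparisons: 3

The merged array is [3, 3, 3, 12, 15, 15], requiring 3 comparisons. The merge step runs in O(n) time where n is the total number of elements.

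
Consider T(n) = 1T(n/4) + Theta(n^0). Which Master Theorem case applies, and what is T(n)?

Master Theorem for T(n) = 1T(n/4) + O(n^0):

a = 1, b = 4, c = 0
log_b(a) = log_4(1) = 0.0000

Case 2: c = 0 = log_4(1) = 0.0000
T(n) = O(n^0 log n) = O(log n)

For T(n) = 1T(n/4) + O(n^0): log_4(1) = 0.0000. This is Case 2 of the Master Theorem (c = log_b(a), equal work at all levels), giving O(log n).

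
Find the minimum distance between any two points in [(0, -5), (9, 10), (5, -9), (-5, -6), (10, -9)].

Computing all pairwise distances among 5 points:

d((0, -5), (9, 10)) = 17.4929
d((0, -5), (5, -9)) = 6.4031
d((0, -5), (-5, -6)) = 5.099
d((0, -5), (10, -9)) = 10.7703
d((9, 10), (5, -9)) = 19.4165
d((9, 10), (-5, -6)) = 21.2603
d((9, 10), (10, -9)) = 19.0263
d((5, -9), (-5, -6)) = 10.4403
d((5, -9), (10, -9)) = 5.0 <-- minimum
d((-5, -6), (10, -9)) = 15.2971

Closest pair: (5, -9) and (10, -9) with distance 5.0

The closest pair is (5, -9) and (10, -9) with Euclidean distance 5.0. For 5 points, brute-force pairwise comparison is shown above. For large n, the divide-and-conquer algorithm (sort by x, recurse on halves, check the dividing strip) achieves O(n log n).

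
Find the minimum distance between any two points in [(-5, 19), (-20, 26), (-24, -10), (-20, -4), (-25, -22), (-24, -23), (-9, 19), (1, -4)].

Computing all pairwise distances among 8 points:

d((-5, 19), (-20, 26)) = 16.5529
d((-5, 19), (-24, -10)) = 34.6699
d((-5, 19), (-20, -4)) = 27.4591
d((-5, 19), (-25, -22)) = 45.618
d((-5, 19), (-24, -23)) = 46.0977
d((-5, 19), (-9, 19)) = 4.0
d((-5, 19), (1, -4)) = 23.7697
d((-20, 26), (-24, -10)) = 36.2215
d((-20, 26), (-20, -4)) = 30.0
d((-20, 26), (-25, -22)) = 48.2597
d((-20, 26), (-24, -23)) = 49.163
d((-20, 26), (-9, 19)) = 13.0384
d((-20, 26), (1, -4)) = 36.6197
d((-24, -10), (-20, -4)) = 7.2111
d((-24, -10), (-25, -22)) = 12.0416
d((-24, -10), (-24, -23)) = 13.0
d((-24, -10), (-9, 19)) = 32.6497
d((-24, -10), (1, -4)) = 25.7099
d((-20, -4), (-25, -22)) = 18.6815
d((-20, -4), (-24, -23)) = 19.4165
d((-20, -4), (-9, 19)) = 25.4951
d((-20, -4), (1, -4)) = 21.0
d((-25, -22), (-24, -23)) = 1.4142 <-- minimum
d((-25, -22), (-9, 19)) = 44.0114
d((-25, -22), (1, -4)) = 31.6228
d((-24, -23), (-9, 19)) = 44.5982
d((-24, -23), (1, -4)) = 31.4006
d((-9, 19), (1, -4)) = 25.0799

Closest pair: (-25, -22) and (-24, -23) with distance 1.4142

The closest pair is (-25, -22) and (-24, -23) with Euclidean distance 1.4142. For 8 points, brute-force pairwise comparison is shown above. For large n, the divide-and-conquer algorithm (sort by x, recurse on halves, check the dividing strip) achieves O(n log n).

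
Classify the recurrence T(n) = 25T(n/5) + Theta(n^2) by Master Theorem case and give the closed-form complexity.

Master Theorem for T(n) = 25T(n/5) + O(n^2):

a = 25, b = 5, c = 2
log_b(a) = log_5(25) = 2.0000

Case 2: c = 2 = log_5(25) = 2.0000
T(n) = O(n^2 log n) = O(n^2 log n)

For T(n) = 25T(n/5) + O(n^2): log_5(25) = 2.0000. This is Case 2 of the Master Theorem (c = log_b(a), equal work at all levels), giving O(n^2 log n).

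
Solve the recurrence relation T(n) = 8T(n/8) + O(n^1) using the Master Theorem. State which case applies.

Master Theorem for T(n) = 8T(n/8) + O(n^1):

a = 8, b = 8, c = 1
log_b(a) = log_8(8) = 1.0000

Case 2: c = 1 = log_8(8) = 1.0000
T(n) = O(n^1 log n) = O(n log n)

For T(n) = 8T(n/8) + O(n^1): log_8(8) = 1.0000. This is Case 2 of the Master Theorem (c = log_b(a), equal work at all levels), giving O(n log n).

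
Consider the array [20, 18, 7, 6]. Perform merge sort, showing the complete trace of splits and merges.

Merge sort trace:

Split: [20, 18, 7, 6] -> [20, 18] and [7, 6]
  Split: [20, 18] -> [20] and [18]
  Merge: [20] + [18] -> [18, 20]
  Split: [7, 6] -> [7] and [6]
  Merge: [7] + [6] -> [6, 7]
Merge: [18, 20] + [6, 7] -> [6, 7, 18, 20]

Final sorted array: [6, 7, 18, 20]

The merge sort proceeds by recursively splitting the array and merging sorted halves.
After all merges, the sorted array is [6, 7, 18, 20].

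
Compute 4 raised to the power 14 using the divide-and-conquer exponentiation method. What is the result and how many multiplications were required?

Computing 4^14 by squaring (build up from 4^1; each line after the first costs one multiplication):

4^1 = 4
4^2 = (4^1)^2 = 4^2 = 16
4^3 = 4 * 4^2 = 4 * 16 = 64
4^6 = (4^3)^2 = 64^2 = 4096
4^7 = 4 * 4^6 = 4 * 4096 = 16384
4^14 = (4^7)^2 = 16384^2 = 268435456

Result: 268435456
Multiplications needed: 5 (5 lines after 4^1)

4^14 = 268435456. Using exponentiation by squaring, this requires 5 multiplications. The key idea: if the exponent is even, square the half-power; if odd, multiply by the base once.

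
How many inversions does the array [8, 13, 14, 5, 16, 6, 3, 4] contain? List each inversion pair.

Finding inversions in [8, 13, 14, 5, 16, 6, 3, 4]:

(0, 3): arr[0]=8 > arr[3]=5
(0, 5): arr[0]=8 > arr[5]=6
(0, 6): arr[0]=8 > arr[6]=3
(0, 7): arr[0]=8 > arr[7]=4
(1, 3): arr[1]=13 > arr[3]=5
(1, 5): arr[1]=13 > arr[5]=6
(1, 6): arr[1]=13 > arr[6]=3
(1, 7): arr[1]=13 > arr[7]=4
(2, 3): arr[2]=14 > arr[3]=5
(2, 5): arr[2]=14 > arr[5]=6
(2, 6): arr[2]=14 > arr[6]=3
(2, 7): arr[2]=14 > arr[7]=4
(3, 6): arr[3]=5 > arr[6]=3
(3, 7): arr[3]=5 > arr[7]=4
(4, 5): arr[4]=16 > arr[5]=6
(4, 6): arr[4]=16 > arr[6]=3
(4, 7): arr[4]=16 > arr[7]=4
(5, 6): arr[5]=6 > arr[6]=3
(5, 7): arr[5]=6 > arr[7]=4

Total inversions: 19

The array has 19 inversion(s): (0,3), (0,5), (0,6), (0,7), (1,3), (1,5), (1,6), (1,7), (2,3), (2,5), (2,6), (2,7), (3,6), (3,7), (4,5), (4,6), (4,7), (5,6), (5,7). Each pair (i,j) satisfies i < j and arr[i] > arr[j].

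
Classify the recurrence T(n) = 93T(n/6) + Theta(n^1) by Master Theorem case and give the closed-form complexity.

Master Theorem for T(n) = 93T(n/6) + O(n^1):

a = 93, b = 6, c = 1
log_b(a) = log_6(93) = 2.5297

Case 1: c = 1 < log_6(93) = 2.5297
T(n) = O(n^(log_6 93))

For T(n) = 93T(n/6) + O(n^1): log_6(93) = 2.5297. This is Case 1 of the Master Theorem (c < log_b(a), work dominated by leaves), giving O(n^(log_6 93)).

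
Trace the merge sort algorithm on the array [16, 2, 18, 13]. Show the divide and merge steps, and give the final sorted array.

Merge sort trace:

Split: [16, 2, 18, 13] -> [16, 2] and [18, 13]
  Split: [16, 2] -> [16] and [2]
  Merge: [16] + [2] -> [2, 16]
  Split: [18, 13] -> [18] and [13]
  Merge: [18] + [13] -> [13, 18]
Merge: [2, 16] + [13, 18] -> [2, 13, 16, 18]

Final sorted array: [2, 13, 16, 18]

The merge sort proceeds by recursively splitting the array and merging sorted halves.
After all merges, the sorted array is [2, 13, 16, 18].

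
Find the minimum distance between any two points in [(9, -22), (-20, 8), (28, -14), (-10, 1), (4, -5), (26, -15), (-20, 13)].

Computing all pairwise distances among 7 points:

d((9, -22), (-20, 8)) = 41.7253
d((9, -22), (28, -14)) = 20.6155
d((9, -22), (-10, 1)) = 29.8329
d((9, -22), (4, -5)) = 17.72
d((9, -22), (26, -15)) = 18.3848
d((9, -22), (-20, 13)) = 45.4533
d((-20, 8), (28, -14)) = 52.8015
d((-20, 8), (-10, 1)) = 12.2066
d((-20, 8), (4, -5)) = 27.2947
d((-20, 8), (26, -15)) = 51.4296
d((-20, 8), (-20, 13)) = 5.0
d((28, -14), (-10, 1)) = 40.8534
d((28, -14), (4, -5)) = 25.632
d((28, -14), (26, -15)) = 2.2361 <-- minimum
d((28, -14), (-20, 13)) = 55.0727
d((-10, 1), (4, -5)) = 15.2315
d((-10, 1), (26, -15)) = 39.3954
d((-10, 1), (-20, 13)) = 15.6205
d((4, -5), (26, -15)) = 24.1661
d((4, -5), (-20, 13)) = 30.0
d((26, -15), (-20, 13)) = 53.8516

Closest pair: (28, -14) and (26, -15) with distance 2.2361

The closest pair is (28, -14) and (26, -15) with Euclidean distance 2.2361. For 7 points, brute-force pairwise comparison is shown above. For large n, the divide-and-conquer algorithm (sort by x, recurse on halves, check the dividing strip) achieves O(n log n).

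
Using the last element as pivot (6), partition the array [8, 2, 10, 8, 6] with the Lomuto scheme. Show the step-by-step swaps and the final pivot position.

Lomuto partition with pivot = 6:

Initial array: [8, 2, 10, 8, 6]

arr[0]=8 > 6: no swap
arr[1]=2 <= 6: swap with position 0, array becomes [2, 8, 10, 8, 6]
arr[2]=10 > 6: no swap
arr[3]=8 > 6: no swap

Place pivot at position 1: [2, 6, 10, 8, 8]
Pivot position: 1

After partitioning with pivot 6, the array becomes [2, 6, 10, 8, 8]. The pivot is placed at index 1. All elements to the left of the pivot are <= 6, and all elements to the right are > 6.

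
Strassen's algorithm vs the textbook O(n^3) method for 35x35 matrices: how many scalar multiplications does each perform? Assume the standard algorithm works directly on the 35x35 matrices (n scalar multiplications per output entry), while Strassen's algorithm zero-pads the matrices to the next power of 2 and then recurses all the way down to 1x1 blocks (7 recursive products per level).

Matrix multiplication for 35x35 matrices:

Strassen's algorithm requires power-of-2 dimensions. Pad 35x35 to 64x64 (next power of 2).

Standard algorithm: 35^3 = 42875 multiplications
Strassen's algorithm: 7^(log2(64)) = 7^6 = 117649 multiplications
Difference: 42875 - 117649 = -74774 (Strassen uses MORE here due to padding overhead — for small or just-over-power-of-2 n, padding can outweigh the per-level savings)

Standard: 42875 multiplications (35^3). Strassen: 117649 multiplications (7^6, after padding to 64x64). Strassen reduces 8 recursive multiplications to 7 at each level.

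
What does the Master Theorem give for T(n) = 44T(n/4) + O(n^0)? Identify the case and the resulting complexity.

Master Theorem for T(n) = 44T(n/4) + O(n^0):

a = 44, b = 4, c = 0
log_b(a) = log_4(44) = 2.7297

Case 1: c = 0 < log_4(44) = 2.7297
T(n) = O(n^(log_4 44))

For T(n) = 44T(n/4) + O(n^0): log_4(44) = 2.7297. This is Case 1 of the Master Theorem (c < log_b(a), work dominated by leaves), giving O(n^(log_4 44)).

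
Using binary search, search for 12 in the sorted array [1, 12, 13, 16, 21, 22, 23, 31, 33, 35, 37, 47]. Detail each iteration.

Binary search for 12 in [1, 12, 13, 16, 21, 22, 23, 31, 33, 35, 37, 47]:

lo=0, hi=11, mid=5, arr[mid]=22 -> 22 > 12, search left half
lo=0, hi=4, mid=2, arr[mid]=13 -> 13 > 12, search left half
lo=0, hi=1, mid=0, arr[mid]=1 -> 1 < 12, search right half
lo=1, hi=1, mid=1, arr[mid]=12 -> Found target at index 1!

Binary search finds 12 at index 1 after 4 comparisons. The search repeatedly halves the search space by comparing with the middle element.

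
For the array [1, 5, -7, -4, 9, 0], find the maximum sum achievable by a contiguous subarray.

Using Kadane's algorithm on [1, 5, -7, -4, 9, 0]:

Scanning through the array:
Position 1 (value 5): max_ending_here = 6, max_so_far = 6
Position 2 (value -7): max_ending_here = -1, max_so_far = 6
Position 3 (value -4): max_ending_here = -4, max_so_far = 6
Position 4 (value 9): max_ending_here = 9, max_so_far = 9
Position 5 (value 0): max_ending_here = 9, max_so_far = 9

Maximum subarray: [9]
Maximum sum: 9

The maximum subarray is [9] with sum 9. This subarray runs from index 4 to index 4.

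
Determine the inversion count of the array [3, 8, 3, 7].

Finding inversions in [3, 8, 3, 7]:

(1, 2): arr[1]=8 > arr[2]=3
(1, 3): arr[1]=8 > arr[3]=7

Total inversions: 2

The array has 2 inversion(s): (1,2), (1,3). Each pair (i,j) satisfies i < j and arr[i] > arr[j].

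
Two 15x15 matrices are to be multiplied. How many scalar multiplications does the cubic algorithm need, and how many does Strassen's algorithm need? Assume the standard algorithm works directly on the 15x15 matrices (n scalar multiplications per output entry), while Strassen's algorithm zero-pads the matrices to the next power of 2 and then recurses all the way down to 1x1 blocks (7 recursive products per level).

Matrix multiplication for 15x15 matrices:

Strassen's algorithm requires power-of-2 dimensions. Pad 15x15 to 16x16 (next power of 2).

Standard algorithm: 15^3 = 3375 multiplications
Strassen's algorithm: 7^(log2(16)) = 7^4 = 2401 multiplications
Savings: 3375 - 2401 = 974 multiplications

Standard: 3375 multiplications (15^3). Strassen: 2401 multiplications (7^4, after padding to 16x16). Strassen reduces 8 recursive multiplications to 7 at each level.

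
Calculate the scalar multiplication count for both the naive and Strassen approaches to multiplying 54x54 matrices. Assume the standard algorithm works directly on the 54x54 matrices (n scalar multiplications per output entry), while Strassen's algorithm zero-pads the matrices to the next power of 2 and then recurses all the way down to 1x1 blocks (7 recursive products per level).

Matrix multiplication for 54x54 matrices:

Strassen's algorithm requires power-of-2 dimensions. Pad 54x54 to 64x64 (next power of 2).

Standard algorithm: 54^3 = 157464 multiplications
Strassen's algorithm: 7^(log2(64)) = 7^6 = 117649 multiplications
Savings: 157464 - 117649 = 39815 multiplications

Standard: 157464 multiplications (54^3). Strassen: 117649 multiplications (7^6, after padding to 64x64). Strassen reduces 8 recursive multiplications to 7 at each level.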